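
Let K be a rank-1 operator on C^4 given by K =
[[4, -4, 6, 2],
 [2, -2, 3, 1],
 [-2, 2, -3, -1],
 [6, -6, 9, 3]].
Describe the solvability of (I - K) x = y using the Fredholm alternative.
(I - K) is invertible (det(I - K) = -1 ≠ 0), so for every y in C^4 the equation (I - K) x = y has a unique solution.

K has rank 1, so it is an outer product K = u v^T: every row of K is a multiple of one row vector. Reading off the entries, u = (-2, -1, 1, -3) and v = (-2, 2, -3, -1) (row i of K equals u_i·v^T). A rank-one matrix u v^T satisfies K u = u (v·u) and kills the (3)-dimensional subspace v^⊥, so its characteristic polynomial is lambda^3 (lambda - v·u) with v·u = tr K = 2. Hence the eigenvalues of I - K are 1 (multiplicity 3) and 1 - (2) = -1, so det(I - K) = -1. (Direct check: I - K =
[[-3, 4, -6, -2],
 [-2, 3, -3, -1],
 [2, -2, 4, 1],
 [-6, 6, -9, -2]]
has determinant -1.) The finite-dimensional Fredholm alternative says: either (I - K) is invertible, or ker(I - K) ≠ {0} and then range(I - K) = ker((I - K)^*)^⊥, with dim ker(I - K) = dim ker((I - K)^*). Since det(I - K) ≠ 0, 1 is not an eigenvalue of K and ker(I - K) = {0}, so we are in the first case: for every y there is a unique x = (I - K)^(-1) y. Explicitly, by the Sherman–Morrison formula, (I - u v^T)^(-1) = I + u v^T/(1 - v·u), i.e. (I - K)^(-1) = I - K.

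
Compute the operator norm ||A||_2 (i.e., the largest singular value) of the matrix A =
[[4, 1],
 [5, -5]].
||A||_2 = sqrt((67 + sqrt(1989))/2) ≈ 7.4699 (= sqrt(largest eigenvalue of A^T A))

||A||_2 = sigma_max(A) = sqrt(lambda_max(A^T A)). Form the symmetric matrix M = A^T A =
[[41, -21],
 [-21, 26]].
Its characteristic polynomial (trace, determinant of M give the coefficients) is
  p(λ) = det(λ I - M) = λ^2 - 67λ + 625.
For λ^2 - 67λ + 625 the discriminant is 1989. It is nonnegative but not a perfect square, so the roots are real and irrational: λ = (67 ± sqrt(1989))/2 ≈ 55.7991, 11.2009.
So the eigenvalues of A^T A are ≈ 11.2009, 55.7991 (all ≥ 0, as they must be for A^T A). The largest is λ_max = (67 + sqrt(1989))/2 ≈ 55.7991, hence ||A||_2 = sqrt(λ_max) = sqrt((67 + sqrt(1989))/2) ≈ 7.4699.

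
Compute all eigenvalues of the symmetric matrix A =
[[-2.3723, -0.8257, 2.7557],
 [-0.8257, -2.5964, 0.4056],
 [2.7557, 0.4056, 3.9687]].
sigma(A) ≈ {-4, -2, 5}

A is real symmetric, so its spectrum consists of real eigenvalues. Expanding the characteristic polynomial of the displayed matrix gives
  det(λ I - A) = p(λ) = λ^3 + (1)λ^2 + (-22)λ + (-40).
Solving p(λ) = 0 yields eigenvalues ≈ -4, -2, 5. (A is shown rounded to 4 decimals, so these recover the underlying integer eigenvalues to within that precision.)
Verification: the trace of A = -1 equals the sum of eigenvalues -1, and det(A) ≈ 40.0004 matches the eigenvalue product 40.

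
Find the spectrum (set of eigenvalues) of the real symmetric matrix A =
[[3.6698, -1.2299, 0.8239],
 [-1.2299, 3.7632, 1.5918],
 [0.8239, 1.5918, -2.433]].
sigma(A) ≈ {-3, 3, 5}

A is real symmetric, so its spectrum consists of real eigenvalues. Expanding the characteristic polynomial of the displayed matrix gives
  det(λ I - A) = p(λ) = λ^3 + (-5)λ^2 + (-9)λ + (45).
Solving p(λ) = 0 yields eigenvalues ≈ -3, 3, 5. (A is shown rounded to 4 decimals, so these recover the underlying integer eigenvalues to within that precision.)
Verification: the trace of A = 5 equals the sum of eigenvalues 5, and det(A) ≈ -44.9990 matches the eigenvalue product -45.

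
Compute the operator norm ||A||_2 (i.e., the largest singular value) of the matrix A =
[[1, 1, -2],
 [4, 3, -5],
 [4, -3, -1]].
||A||_2 ≈ 7.7616 (= sqrt(largest eigenvalue of A^T A))

||A||_2 = sigma_max(A) = sqrt(lambda_max(A^T A)). Form the symmetric matrix M = A^T A =
[[33, 1, -26],
 [1, 19, -14],
 [-26, -14, 30]].
Its characteristic polynomial (trace, sum of principal 2x2 minors, determinant of M give the coefficients) is
  p(λ) = det(λ I - M) = λ^3 - 82λ^2 + 1314λ - 196.
No integer candidate from the rational root theorem (±divisors of 196) is a root, so the roots are irrational. The cubic discriminant is Δ = 2481468128 > 0, so there are three distinct real roots. p(0) = -196 and p(1) = 1037 have opposite signs, so a root lies in (0, 1); Newton's method refines it to λ ≈ 0.1506. p(21) = 497 and p(22) = -328 have opposite signs, so a root lies in (21, 22); Newton's method refines it to λ ≈ 21.6075. p(60) = -556 and p(61) = 1817 have opposite signs, so a root lies in (60, 61); Newton's method refines it to λ ≈ 60.242. Check (Vieta): the three roots sum to 82, matching tr M = 82.
So the eigenvalues of A^T A are ≈ 0.1506, 21.6075, 60.242 (all ≥ 0, as they must be for A^T A). The largest is λ_max ≈ 60.242, hence ||A||_2 = sqrt(λ_max) ≈ 7.7616.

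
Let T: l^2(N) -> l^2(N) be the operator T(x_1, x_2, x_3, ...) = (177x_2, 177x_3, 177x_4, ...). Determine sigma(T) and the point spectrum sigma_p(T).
sigma(T) = closed disk {z in C : |z| ≤ 177}; sigma_p(T) = open disk {z in C : |z| < 177}

Note T = 177·V where V is the unit left shift (V x)_k = x_{k+1}; so sigma(T) = 177·sigma(V) and ||T|| = 177||V||. ||T x||^2 = 31329sum_{k≥2} |x_k|^2 ≤ 31329||x||^2, with equality on {x : x_1 = 0}, so ||T|| = 177. For any lambda with |lambda| < 177, set r = lambda/177 (|r| < 1); the vector x = (1, r, r^2, ...) is in l^2 and satisfies T x = 177(r, r^2, ...) = lambda x, so lambda is an eigenvalue. On the boundary |lambda| = 177 the geometric series diverges, so no l^2 eigenvector exists, but these lambda lie in the approximate point spectrum. Hence sigma(T) is the closed disk of radius 177 and sigma_p(T) is the open disk.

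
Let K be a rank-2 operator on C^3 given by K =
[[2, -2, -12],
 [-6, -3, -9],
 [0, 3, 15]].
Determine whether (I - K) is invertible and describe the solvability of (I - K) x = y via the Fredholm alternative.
(I - K) is invertible (det(I - K) = -19 ≠ 0), so for every y in C^3 the equation (I - K) x = y has a unique solution.

K has rank 2 and factors as K = U V^T = u1 v1^T + u2 v2^T with u1 = (-2, -3, 3), v1 = (2, 1, 3), u2 = (2, 0, -2), v2 = (3, 0, -3) (multiplying out reproduces the displayed K). The nonzero eigenvalues of U V^T coincide with those of the 2 x 2 matrix G = V^T U = [[v1·u1, v1·u2], [v2·u1, v2·u2]] = [[2, -2], [-15, 12]], and by the Sylvester determinant identity det(I_3 - U V^T) = det(I_2 - V^T U) = det([[-1, 2], [15, -11]]) = (-1)(-11) - (2)(15) = -19. (Direct check: I - K =
[[-1, 2, 12],
 [6, 4, 9],
 [0, -3, -14]]
has determinant -19.) The finite-dimensional Fredholm alternative says: either (I - K) is invertible, or ker(I - K) ≠ {0} and then range(I - K) = ker((I - K)^*)^⊥, with dim ker(I - K) = dim ker((I - K)^*). Since det(I - K) ≠ 0, 1 is not an eigenvalue of K and ker(I - K) = {0}, so we are in the first case: for every y there is a unique x = (I - K)^(-1) y. (Explicitly, by the Woodbury identity, (I - U V^T)^(-1) = I + U (I_2 - G)^(-1) V^T.)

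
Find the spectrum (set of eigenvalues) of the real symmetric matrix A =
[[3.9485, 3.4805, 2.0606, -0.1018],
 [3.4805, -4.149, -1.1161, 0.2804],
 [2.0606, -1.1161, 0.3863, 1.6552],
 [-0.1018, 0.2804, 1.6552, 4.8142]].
sigma(A) ≈ {-6, 0, 5, 6}

A is real symmetric, so its spectrum consists of real eigenvalues. Expanding the characteristic polynomial of the displayed matrix gives
  det(λ I - A) = p(λ) = λ^4 + (-5)λ^3 + (-36)λ^2 + (179.9982)λ + (-0.0036).
Solving p(λ) = 0 yields eigenvalues ≈ -6, 0, 5, 6. (A is shown rounded to 4 decimals, so these recover the underlying integer eigenvalues to within that precision.)
Verification: the trace of A = 5 equals the sum of eigenvalues 5, and det(A) ≈ -0.0036 matches the eigenvalue product 0.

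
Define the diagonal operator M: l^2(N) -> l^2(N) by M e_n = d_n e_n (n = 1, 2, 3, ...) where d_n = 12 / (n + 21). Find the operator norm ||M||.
||M|| = 6/11 (attained at n = 1)

For M diagonal, ||M|| = sup_n |d_n| = sup_n 12/(n + 21). This is positive and strictly decreasing in n, so the supremum is attained at n = 1: d_1 = 12/(1 + 21) = 6/11. Hence ||M|| = 6/11.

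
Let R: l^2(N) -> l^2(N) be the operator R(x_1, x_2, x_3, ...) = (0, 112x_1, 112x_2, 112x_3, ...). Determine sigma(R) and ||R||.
sigma(R) = closed disk {z in C : |z| ≤ 112}; ||R|| = 112

Note R = 112·U where U is the unit right shift (U x)_k = x_{k-1} (with x_0 := 0); so ||R|| = 112||U|| and sigma(R) = 112·sigma(U). ||R x||^2 = sum_{k≥1} |112x_k|^2 = 12544||x||^2, so ||R|| = 112 and sigma(R) ⊂ {|z| ≤ 112}. For any |lambda| < 112, the equation (R - lambda I) x = 0 forces x_1 = 0, then 112x_k = lambda x_{k+1} ⇒ x = 0, so R has no eigenvalues. But (R - lambda I) is not surjective for |lambda| < 112: solving (R - lambda I) x = e_1 would require x_n proportional to (lambda/112)^(-n), which is not in l^2. So every |lambda| < 112 lies in the residual spectrum. The boundary |lambda| = 112 is in the approximate point spectrum (the spectrum is closed). Hence sigma(R) is the closed disk of radius 112.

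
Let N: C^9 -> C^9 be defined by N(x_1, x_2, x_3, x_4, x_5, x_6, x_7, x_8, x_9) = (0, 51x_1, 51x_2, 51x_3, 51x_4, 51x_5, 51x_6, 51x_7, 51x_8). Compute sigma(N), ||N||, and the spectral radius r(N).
sigma(N) = {0}; ||N|| = 51; r(N) = 0. (N is nilpotent with N^9 = 0.)

On C^9, N is a strictly lower-triangular matrix with 51 on the subdiagonal and zeros elsewhere, so its characteristic polynomial is lambda^9 and every eigenvalue is 0: sigma(N) = {0}. For the operator norm, N e_i = 51e_{i+1} for i = 1, ..., 8 and N e_9 = 0, so the singular values of N are 51 (with multiplicity 8) and 0; hence ||N|| = 51. The spectral radius r(N) = max|lambda| = 0. Note ||N|| > r(N) — characteristic of non-normal nilpotent operators. Indeed N^9 = 0.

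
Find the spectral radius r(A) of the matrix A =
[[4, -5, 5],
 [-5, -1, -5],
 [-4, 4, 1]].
r(A) ≈ 6.6376

The eigenvalues of A are the roots of its characteristic polynomial. With M = A (coefficients from the trace, the sum of principal 2x2 minors, and det A):
  p(λ) = det(λ I - M) = λ^3 - 4λ^2 + 14λ + 169.
No integer candidate from the rational root theorem (±divisors of 169) is a root, so the roots are irrational. The cubic discriminant is Δ = -906075 < 0, so there is one real root and a complex-conjugate pair. p(-4) = -15 and p(-3) = 64 have opposite signs, so a root lies in (-4, -3); Newton's method refines it to λ ≈ -3.8359. Dividing out (λ - (-3.8359)) leaves approximately λ^2 - 7.8359λ + 44.0576. For λ^2 - 7.8359λ + 44.0576 the discriminant is -114.8292. It is negative, so the remaining roots are the complex-conjugate pair λ ≈ 3.9179 ± 5.3579i. Their product equals the constant term, so |λ|^2 ≈ 44.0576 and |λ| ≈ 6.6376.
Thus the eigenvalues (to 4 decimals) are -3.8359 (modulus 3.8359); 3.9179 ± 5.3579i (modulus 6.6376). The spectral radius is the largest modulus: r(A) ≈ 6.6376. (Cross-check: r(A) ≤ ||A||_2 ≈ 10.5618; equality holds whenever A is normal, though it can also hold for some non-normal A.)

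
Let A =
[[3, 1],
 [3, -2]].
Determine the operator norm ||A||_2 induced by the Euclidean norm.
||A||_2 = sqrt((23 + sqrt(205))/2) ≈ 4.3196 (= sqrt(largest eigenvalue of A^T A))

||A||_2 = sigma_max(A) = sqrt(lambda_max(A^T A)). Form the symmetric matrix M = A^T A =
[[18, -3],
 [-3, 5]].
Its characteristic polynomial (trace, determinant of M give the coefficients) is
  p(λ) = det(λ I - M) = λ^2 - 23λ + 81.
For λ^2 - 23λ + 81 the discriminant is 205. It is nonnegative but not a perfect square, so the roots are real and irrational: λ = (23 ± sqrt(205))/2 ≈ 18.6589, 4.3411.
So the eigenvalues of A^T A are ≈ 4.3411, 18.6589 (all ≥ 0, as they must be for A^T A). The largest is λ_max = (23 + sqrt(205))/2 ≈ 18.6589, hence ||A||_2 = sqrt(λ_max) = sqrt((23 + sqrt(205))/2) ≈ 4.3196.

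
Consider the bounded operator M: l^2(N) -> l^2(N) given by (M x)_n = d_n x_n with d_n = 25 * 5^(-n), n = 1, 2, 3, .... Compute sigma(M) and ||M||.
sigma(M) = {25 * 5^(-n) : n ≥ 1} ∪ {0}; ||M|| = 5

A bounded diagonal operator on l^2 with diagonal entries d_n has spectrum equal to the closure of {d_n : n ≥ 1}: every d_n is an eigenvalue (with eigenvector e_n), so {d_n} ⊂ sigma(M); the spectrum is closed, so its closure is too; and for lambda not in the closure, (M - lambda I) has bounded inverse (the diagonal entries 1/(d_n - lambda) are bounded). For our sequence d_n = 25 * 5^(-n), n = 1, 2, 3, ...:
  - {d_n} = {25 * 5^(-n) : n ≥ 1}; the only limit point is 0
  - closure = {25 * 5^(-n) : n ≥ 1} ∪ {0}
For the norm: a diagonal operator has ||M|| = sup_n |d_n|. Here d_n = 25 * 5^(-n) is positive and decreasing, so sup_n |d_n| = d_1 = 25/5 = 5. So ||M|| = 5.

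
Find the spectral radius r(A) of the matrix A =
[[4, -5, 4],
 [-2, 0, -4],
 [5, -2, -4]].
r(A) ≈ 8.3027

The eigenvalues of A are the roots of its characteristic polynomial. With M = A (coefficients from the trace, the sum of principal 2x2 minors, and det A):
  p(λ) = det(λ I - M) = λ^3 - 54λ - 124.
No integer candidate from the rational root theorem (±divisors of 124) is a root, so the roots are irrational. The cubic discriminant is Δ = 214704 > 0, so there are three distinct real roots. p(-6) = -16 and p(-5) = 21 have opposite signs, so a root lies in (-6, -5); Newton's method refines it to λ ≈ -5.6675. p(-3) = 11 and p(-2) = -24 have opposite signs, so a root lies in (-3, -2); Newton's method refines it to λ ≈ -2.6352. p(8) = -44 and p(9) = 119 have opposite signs, so a root lies in (8, 9); Newton's method refines it to λ ≈ 8.3027. Check (Vieta): the three roots sum to 0, matching tr M = 0.
Thus the eigenvalues (to 4 decimals) are -5.6675 (modulus 5.6675); -2.6352 (modulus 2.6352); 8.3027 (modulus 8.3027). The spectral radius is the largest modulus: r(A) ≈ 8.3027. (Cross-check: r(A) ≤ ||A||_2 ≈ 8.5233; equality holds whenever A is normal, though it can also hold for some non-normal A.)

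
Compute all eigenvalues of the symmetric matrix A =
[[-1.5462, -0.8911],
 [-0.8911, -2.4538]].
sigma(A) ≈ {-3, -1}

A is real symmetric, so its spectrum consists of real eigenvalues. Expanding the characteristic polynomial of the displayed matrix gives
  det(λ I - A) = p(λ) = λ^2 + (4)λ + (3).
Solving p(λ) = 0 yields eigenvalues ≈ -3, -1. (A is shown rounded to 4 decimals, so these recover the underlying integer eigenvalues to within that precision.)
Verification: the trace of A = -4 equals the sum of eigenvalues -4, and det(A) ≈ 3.0000 matches the eigenvalue product 3.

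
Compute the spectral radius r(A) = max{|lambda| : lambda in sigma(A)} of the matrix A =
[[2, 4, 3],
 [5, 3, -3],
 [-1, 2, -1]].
r(A) = 7

The eigenvalues of A are the roots of its characteristic polynomial. With M = A (coefficients from the trace, the sum of principal 2x2 minors, and det A):
  p(λ) = det(λ I - M) = λ^3 - 4λ^2 - 10λ - 77.
By the rational root theorem any rational root is an integer divisor of 77. Testing λ = 7: p(7) = 343 - 196 - 70 - 77 = 0, so λ = 7 is a root. Dividing out (λ - 7) leaves p(λ) = (λ - 7)(λ^2 + 3λ + 11). For λ^2 + 3λ + 11 the discriminant is -35. It is negative, so the roots are the complex-conjugate pair λ = -3/2 ± (sqrt(35)/2) i ≈ -1.5 ± 2.958i. For a conjugate pair the product of the roots equals the constant term, so |λ|^2 = 11 and |λ| = sqrt(11) ≈ 3.3166.
Thus the eigenvalues (to 4 decimals) are -1.5 ± 2.958i (modulus 3.3166); 7 (modulus 7). The spectral radius is the largest modulus: r(A) = 7. (Cross-check: r(A) ≤ ||A||_2 ≈ 7.1631; equality holds whenever A is normal, though it can also hold for some non-normal A.)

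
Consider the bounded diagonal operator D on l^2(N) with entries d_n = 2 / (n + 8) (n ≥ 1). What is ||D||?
||D|| = 2/9 (attained at n = 1)

For D diagonal, ||D|| = sup_n |d_n| = sup_n 2/(n + 8). This is positive and strictly decreasing in n, so the supremum is attained at n = 1: d_1 = 2/(1 + 8) = 2/9. Hence ||D|| = 2/9.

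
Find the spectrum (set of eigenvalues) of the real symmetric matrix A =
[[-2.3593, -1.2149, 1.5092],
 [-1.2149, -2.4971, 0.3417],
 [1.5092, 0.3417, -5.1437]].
sigma(A) ≈ {-6, -3, -1}

A is real symmetric, so its spectrum consists of real eigenvalues. Expanding the characteristic polynomial of the displayed matrix gives
  det(λ I - A) = p(λ) = λ^3 + (10)λ^2 + (27)λ + (18.0016).
Solving p(λ) = 0 yields eigenvalues ≈ -6, -3, -1. (A is shown rounded to 4 decimals, so these recover the underlying integer eigenvalues to within that precision.)
Verification: the trace of A = -10 equals the sum of eigenvalues -10, and det(A) ≈ -18.0016 matches the eigenvalue product -18.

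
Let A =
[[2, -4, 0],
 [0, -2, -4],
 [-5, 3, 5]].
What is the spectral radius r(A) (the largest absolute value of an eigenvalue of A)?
r(A) ≈ 5.3359

The eigenvalues of A are the roots of its characteristic polynomial. With M = A (coefficients from the trace, the sum of principal 2x2 minors, and det A):
  p(λ) = det(λ I - M) = λ^3 - 5λ^2 + 8λ + 76.
No integer candidate from the rational root theorem (±divisors of 76) is a root, so the roots are irrational. The cubic discriminant is Δ = -173120 < 0, so there is one real root and a complex-conjugate pair. p(-3) = -20 and p(-2) = 32 have opposite signs, so a root lies in (-3, -2); Newton's method refines it to λ ≈ -2.6693. Dividing out (λ - (-2.6693)) leaves approximately λ^2 - 7.6693λ + 28.4718. For λ^2 - 7.6693λ + 28.4718 the discriminant is -55.0688. It is negative, so the remaining roots are the complex-conjugate pair λ ≈ 3.8347 ± 3.7104i. Their product equals the constant term, so |λ|^2 ≈ 28.4718 and |λ| ≈ 5.3359.
Thus the eigenvalues (to 4 decimals) are -2.6693 (modulus 2.6693); 3.8347 ± 3.7104i (modulus 5.3359). The spectral radius is the largest modulus: r(A) ≈ 5.3359. (Cross-check: r(A) ≤ ||A||_2 ≈ 8.9942; equality holds whenever A is normal, though it can also hold for some non-normal A.)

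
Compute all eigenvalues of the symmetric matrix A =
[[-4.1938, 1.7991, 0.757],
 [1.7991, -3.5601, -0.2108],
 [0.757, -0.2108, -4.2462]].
sigma(A) ≈ {-6, -4, -2}

A is real symmetric, so its spectrum consists of real eigenvalues. Expanding the characteristic polynomial of the displayed matrix gives
  det(λ I - A) = p(λ) = λ^3 + (12)λ^2 + (44)λ + (48.001).
Solving p(λ) = 0 yields eigenvalues ≈ -6, -4, -2. (A is shown rounded to 4 decimals, so these recover the underlying integer eigenvalues to within that precision.)
Verification: the trace of A = -12 equals the sum of eigenvalues -12, and det(A) ≈ -48.0010 matches the eigenvalue product -48.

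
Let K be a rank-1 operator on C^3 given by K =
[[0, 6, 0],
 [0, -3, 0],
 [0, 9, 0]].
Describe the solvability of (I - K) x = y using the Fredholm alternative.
(I - K) is invertible (det(I - K) = 4 ≠ 0), so for every y in C^3 the equation (I - K) x = y has a unique solution.

K has rank 1, so it is an outer product K = u v^T: every row of K is a multiple of one row vector. Reading off the entries, u = (-2, 1, -3) and v = (0, -3, 0) (row i of K equals u_i·v^T). A rank-one matrix u v^T satisfies K u = u (v·u) and kills the (2)-dimensional subspace v^⊥, so its characteristic polynomial is lambda^2 (lambda - v·u) with v·u = tr K = -3. Hence the eigenvalues of I - K are 1 (multiplicity 2) and 1 - (-3) = 4, so det(I - K) = 4. (Direct check: I - K =
[[1, -6, 0],
 [0, 4, 0],
 [0, -9, 1]]
has determinant 4.) The finite-dimensional Fredholm alternative says: either (I - K) is invertible, or ker(I - K) ≠ {0} and then range(I - K) = ker((I - K)^*)^⊥, with dim ker(I - K) = dim ker((I - K)^*). Since det(I - K) ≠ 0, 1 is not an eigenvalue of K and ker(I - K) = {0}, so we are in the first case: for every y there is a unique x = (I - K)^(-1) y. Explicitly, by the Sherman–Morrison formula, (I - u v^T)^(-1) = I + u v^T/(1 - v·u), i.e. (I - K)^(-1) = I + K/(4).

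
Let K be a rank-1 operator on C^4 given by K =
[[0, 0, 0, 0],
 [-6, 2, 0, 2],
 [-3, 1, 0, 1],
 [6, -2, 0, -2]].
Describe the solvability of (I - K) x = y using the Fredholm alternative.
(I - K) is invertible (det(I - K) = 1 ≠ 0), so for every y in C^4 the equation (I - K) x = y has a unique solution.

K has rank 1, so it is an outer product K = u v^T: every row of K is a multiple of one row vector. Reading off the entries, u = (0, 2, 1, -2) and v = (-3, 1, 0, 1) (row i of K equals u_i·v^T). A rank-one matrix u v^T satisfies K u = u (v·u) and kills the (3)-dimensional subspace v^⊥, so its characteristic polynomial is lambda^3 (lambda - v·u) with v·u = tr K = 0. Hence the eigenvalues of I - K are 1 (multiplicity 3) and 1 - (0) = 1, so det(I - K) = 1. (Direct check: I - K =
[[1, 0, 0, 0],
 [6, -1, 0, -2],
 [3, -1, 1, -1],
 [-6, 2, 0, 3]]
has determinant 1.) The finite-dimensional Fredholm alternative says: either (I - K) is invertible, or ker(I - K) ≠ {0} and then range(I - K) = ker((I - K)^*)^⊥, with dim ker(I - K) = dim ker((I - K)^*). Since det(I - K) ≠ 0, 1 is not an eigenvalue of K and ker(I - K) = {0}, so we are in the first case: for every y there is a unique x = (I - K)^(-1) y. Explicitly, by the Sherman–Morrison formula, (I - u v^T)^(-1) = I + u v^T/(1 - v·u), i.e. (I - K)^(-1) = I + K.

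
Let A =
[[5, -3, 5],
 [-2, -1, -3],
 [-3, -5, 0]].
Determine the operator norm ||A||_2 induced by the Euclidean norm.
||A||_2 ≈ 8.276 (= sqrt(largest eigenvalue of A^T A))

||A||_2 = sigma_max(A) = sqrt(lambda_max(A^T A)). Form the symmetric matrix M = A^T A =
[[38, 2, 31],
 [2, 35, -12],
 [31, -12, 34]].
Its characteristic polynomial (trace, sum of principal 2x2 minors, determinant of M give the coefficients) is
  p(λ) = det(λ I - M) = λ^3 - 107λ^2 + 2703λ - 4489.
No integer candidate from the rational root theorem (±divisors of 4489) is a root, so the roots are irrational. The cubic discriminant is Δ = 5482738000 > 0, so there are three distinct real roots. p(1) = -1892 and p(2) = 497 have opposite signs, so a root lies in (1, 2); Newton's method refines it to λ ≈ 1.7847. p(36) = 803 and p(37) = -308 have opposite signs, so a root lies in (36, 37); Newton's method refines it to λ ≈ 36.7223. p(68) = -1021 and p(69) = 1100 have opposite signs, so a root lies in (68, 69); Newton's method refines it to λ ≈ 68.493. Check (Vieta): the three roots sum to 107, matching tr M = 107.
So the eigenvalues of A^T A are ≈ 1.7847, 36.7223, 68.493 (all ≥ 0, as they must be for A^T A). The largest is λ_max ≈ 68.493, hence ||A||_2 = sqrt(λ_max) ≈ 8.276.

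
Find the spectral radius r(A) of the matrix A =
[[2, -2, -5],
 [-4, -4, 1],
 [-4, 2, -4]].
r(A) ≈ 5.8253

The eigenvalues of A are the roots of its characteristic polynomial. With M = A (coefficients from the trace, the sum of principal 2x2 minors, and det A):
  p(λ) = det(λ I - M) = λ^3 + 6λ^2 - 30λ - 188.
No integer candidate from the rational root theorem (±divisors of 188) is a root, so the roots are irrational. The cubic discriminant is Δ = -42336 < 0, so there is one real root and a complex-conjugate pair. p(5) = -63 and p(6) = 64 have opposite signs, so a root lies in (5, 6); Newton's method refines it to λ ≈ 5.5401. Dividing out (λ - (5.5401)) leaves approximately λ^2 + 11.5401λ + 33.9341. For λ^2 + 11.5401λ + 33.9341 the discriminant is -2.5615. It is negative, so the remaining roots are the complex-conjugate pair λ ≈ -5.7701 ± 0.8002i. Their product equals the constant term, so |λ|^2 ≈ 33.9341 and |λ| ≈ 5.8253.
Thus the eigenvalues (to 4 decimals) are 5.5401 (modulus 5.5401); -5.7701 ± 0.8002i (modulus 5.8253). The spectral radius is the largest modulus: r(A) ≈ 5.8253. (Cross-check: r(A) ≤ ||A||_2 ≈ 6.53; equality holds whenever A is normal, though it can also hold for some non-normal A.)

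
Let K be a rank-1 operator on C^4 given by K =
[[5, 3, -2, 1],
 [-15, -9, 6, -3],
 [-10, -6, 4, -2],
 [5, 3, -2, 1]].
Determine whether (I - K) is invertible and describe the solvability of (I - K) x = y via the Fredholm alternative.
(I - K) is singular (det(I - K) = 0, i.e. 1 ∈ sigma(K)). (I - K) x = y is solvable iff y ⊥ ker((I - K)^*) = span{(5, 3, -2, 1)}, i.e. iff 5y_1 + 3y_2 - 2y_3 + y_4 = 0. When solvable, the solutions are x = y + c·(1, -3, -2, 1), c arbitrary (ker(I - K) = span{(1, -3, -2, 1)}, dimension 1).

K has rank 1, so it is an outer product K = u v^T: every row of K is a multiple of one row vector. Reading off the entries, u = (1, -3, -2, 1) and v = (5, 3, -2, 1) (row i of K equals u_i·v^T). A rank-one matrix u v^T satisfies K u = u (v·u) and kills the (3)-dimensional subspace v^⊥, so its characteristic polynomial is lambda^3 (lambda - v·u) with v·u = tr K = 1. Hence the eigenvalues of I - K are 1 (multiplicity 3) and 1 - (1) = 0, so det(I - K) = 0. (Direct check: I - K =
[[-4, -3, 2, -1],
 [15, 10, -6, 3],
 [10, 6, -3, 2],
 [-5, -3, 2, 0]]
has determinant 0.) So 1 is an eigenvalue of K and (I - K) is not invertible. The finite-dimensional Fredholm alternative says: either (I - K) is invertible, or ker(I - K) ≠ {0} and then range(I - K) = ker((I - K)^*)^⊥, with dim ker(I - K) = dim ker((I - K)^*). We are in the second case, so we need both kernels. Kernel of I - K: (I - K) u = u - u (v·u) = u - u = 0, so ker(I - K) = span{u} = span{(1, -3, -2, 1)} (it is exactly 1-dimensional because rank(I - K) = 3). Kernel of the adjoint: K is real, so (I - K)^* = I - K^T = I - v u^T, and (I - v u^T) v = v - v (u·v) = 0; hence ker((I - K)^*) = span{v} = span{(5, 3, -2, 1)}. Therefore (I - K) x = y is solvable iff <y, v> = 0, i.e. iff 5y_1 + 3y_2 - 2y_3 + y_4 = 0. When this holds, K y = u (v·y) = 0, so (I - K) y = y and x = y is a particular solution; the full solution set is the line x = y + c·u = y + c·(1, -3, -2, 1), c ∈ C.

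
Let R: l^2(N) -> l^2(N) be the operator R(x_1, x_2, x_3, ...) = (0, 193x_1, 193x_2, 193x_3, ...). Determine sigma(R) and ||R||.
sigma(R) = closed disk {z in C : |z| ≤ 193}; ||R|| = 193

Note R = 193·U where U is the unit right shift (U x)_k = x_{k-1} (with x_0 := 0); so ||R|| = 193||U|| and sigma(R) = 193·sigma(U). ||R x||^2 = sum_{k≥1} |193x_k|^2 = 37249||x||^2, so ||R|| = 193 and sigma(R) ⊂ {|z| ≤ 193}. For any |lambda| < 193, the equation (R - lambda I) x = 0 forces x_1 = 0, then 193x_k = lambda x_{k+1} ⇒ x = 0, so R has no eigenvalues. But (R - lambda I) is not surjective for |lambda| < 193: solving (R - lambda I) x = e_1 would require x_n proportional to (lambda/193)^(-n), which is not in l^2. So every |lambda| < 193 lies in the residual spectrum. The boundary |lambda| = 193 is in the approximate point spectrum (the spectrum is closed). Hence sigma(R) is the closed disk of radius 193.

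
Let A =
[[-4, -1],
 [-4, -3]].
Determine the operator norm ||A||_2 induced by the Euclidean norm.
||A||_2 = sqrt((42 + sqrt(1508))/2) ≈ 6.3574 (= sqrt(largest eigenvalue of A^T A))

||A||_2 = sigma_max(A) = sqrt(lambda_max(A^T A)). Form the symmetric matrix M = A^T A =
[[32, 16],
 [16, 10]].
Its characteristic polynomial (trace, determinant of M give the coefficients) is
  p(λ) = det(λ I - M) = λ^2 - 42λ + 64.
For λ^2 - 42λ + 64 the discriminant is 1508. It is nonnegative but not a perfect square, so the roots are real and irrational: λ = (42 ± sqrt(1508))/2 ≈ 40.4165, 1.5835.
So the eigenvalues of A^T A are ≈ 1.5835, 40.4165 (all ≥ 0, as they must be for A^T A). The largest is λ_max = (42 + sqrt(1508))/2 ≈ 40.4165, hence ||A||_2 = sqrt(λ_max) = sqrt((42 + sqrt(1508))/2) ≈ 6.3574.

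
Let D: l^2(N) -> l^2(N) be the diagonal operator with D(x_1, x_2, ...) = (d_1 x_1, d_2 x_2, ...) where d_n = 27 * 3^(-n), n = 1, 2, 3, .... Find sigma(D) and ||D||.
sigma(D) = {27 * 3^(-n) : n ≥ 1} ∪ {0}; ||D|| = 9

A bounded diagonal operator on l^2 with diagonal entries d_n has spectrum equal to the closure of {d_n : n ≥ 1}: every d_n is an eigenvalue (with eigenvector e_n), so {d_n} ⊂ sigma(D); the spectrum is closed, so its closure is too; and for lambda not in the closure, (D - lambda I) has bounded inverse (the diagonal entries 1/(d_n - lambda) are bounded). For our sequence d_n = 27 * 3^(-n), n = 1, 2, 3, ...:
  - {d_n} = {27 * 3^(-n) : n ≥ 1}; the only limit point is 0
  - closure = {27 * 3^(-n) : n ≥ 1} ∪ {0}
For the norm: a diagonal operator has ||D|| = sup_n |d_n|. Here d_n = 27 * 3^(-n) is positive and decreasing, so sup_n |d_n| = d_1 = 27/3 = 9. So ||D|| = 9.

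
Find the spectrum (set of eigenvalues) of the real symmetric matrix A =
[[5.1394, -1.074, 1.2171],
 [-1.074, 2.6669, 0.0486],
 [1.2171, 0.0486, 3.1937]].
sigma(A) ≈ {2, 3, 6}

A is real symmetric, so its spectrum consists of real eigenvalues. Expanding the characteristic polynomial of the displayed matrix gives
  det(λ I - A) = p(λ) = λ^3 + (-11)λ^2 + (36)λ + (-36).
Solving p(λ) = 0 yields eigenvalues ≈ 2, 3, 6. (A is shown rounded to 4 decimals, so these recover the underlying integer eigenvalues to within that precision.)
Verification: the trace of A = 11 equals the sum of eigenvalues 11, and det(A) ≈ 36.0001 matches the eigenvalue product 36.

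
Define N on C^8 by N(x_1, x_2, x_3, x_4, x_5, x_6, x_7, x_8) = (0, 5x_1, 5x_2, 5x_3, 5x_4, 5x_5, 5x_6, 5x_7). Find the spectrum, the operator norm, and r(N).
sigma(N) = {0}; ||N|| = 5; r(N) = 0. (N is nilpotent with N^8 = 0.)

On C^8, N is a strictly lower-triangular matrix with 5 on the subdiagonal and zeros elsewhere, so its characteristic polynomial is lambda^8 and every eigenvalue is 0: sigma(N) = {0}. For the operator norm, N e_i = 5e_{i+1} for i = 1, ..., 7 and N e_8 = 0, so the singular values of N are 5 (with multiplicity 7) and 0; hence ||N|| = 5. The spectral radius r(N) = max|lambda| = 0. Note ||N|| > r(N) — characteristic of non-normal nilpotent operators. Indeed N^8 = 0.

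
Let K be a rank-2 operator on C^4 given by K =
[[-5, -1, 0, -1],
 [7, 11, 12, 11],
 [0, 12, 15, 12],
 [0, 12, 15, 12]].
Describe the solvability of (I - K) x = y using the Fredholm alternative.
(I - K) is invertible (det(I - K) = -194 ≠ 0), so for every y in C^4 the equation (I - K) x = y has a unique solution.

K has rank 2 and factors as K = U V^T = u1 v1^T + u2 v2^T with u1 = (-1, 3, 2, 2), v1 = (3, 3, 3, 3), u2 = (1, 1, 3, 3), v2 = (-2, 2, 3, 2) (multiplying out reproduces the displayed K). The nonzero eigenvalues of U V^T coincide with those of the 2 x 2 matrix G = V^T U = [[v1·u1, v1·u2], [v2·u1, v2·u2]] = [[18, 24], [18, 15]], and by the Sylvester determinant identity det(I_4 - U V^T) = det(I_2 - V^T U) = det([[-17, -24], [-18, -14]]) = (-17)(-14) - (-24)(-18) = -194. (Direct check: I - K =
[[6, 1, 0, 1],
 [-7, -10, -12, -11],
 [0, -12, -14, -12],
 [0, -12, -15, -11]]
has determinant -194.) The finite-dimensional Fredholm alternative says: either (I - K) is invertible, or ker(I - K) ≠ {0} and then range(I - K) = ker((I - K)^*)^⊥, with dim ker(I - K) = dim ker((I - K)^*). Since det(I - K) ≠ 0, 1 is not an eigenvalue of K and ker(I - K) = {0}, so we are in the first case: for every y there is a unique x = (I - K)^(-1) y. (Explicitly, by the Woodbury identity, (I - U V^T)^(-1) = I + U (I_2 - G)^(-1) V^T.)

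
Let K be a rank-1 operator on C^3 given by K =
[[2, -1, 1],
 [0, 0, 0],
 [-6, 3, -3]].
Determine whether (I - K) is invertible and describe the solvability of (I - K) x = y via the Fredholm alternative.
(I - K) is invertible (det(I - K) = 2 ≠ 0), so for every y in C^3 the equation (I - K) x = y has a unique solution.

K has rank 1, so it is an outer product K = u v^T: every row of K is a multiple of one row vector. Reading off the entries, u = (1, 0, -3) and v = (2, -1, 1) (row i of K equals u_i·v^T). A rank-one matrix u v^T satisfies K u = u (v·u) and kills the (2)-dimensional subspace v^⊥, so its characteristic polynomial is lambda^2 (lambda - v·u) with v·u = tr K = -1. Hence the eigenvalues of I - K are 1 (multiplicity 2) and 1 - (-1) = 2, so det(I - K) = 2. (Direct check: I - K =
[[-1, 1, -1],
 [0, 1, 0],
 [6, -3, 4]]
has determinant 2.) The finite-dimensional Fredholm alternative says: either (I - K) is invertible, or ker(I - K) ≠ {0} and then range(I - K) = ker((I - K)^*)^⊥, with dim ker(I - K) = dim ker((I - K)^*). Since det(I - K) ≠ 0, 1 is not an eigenvalue of K and ker(I - K) = {0}, so we are in the first case: for every y there is a unique x = (I - K)^(-1) y. Explicitly, by the Sherman–Morrison formula, (I - u v^T)^(-1) = I + u v^T/(1 - v·u), i.e. (I - K)^(-1) = I + K/(2).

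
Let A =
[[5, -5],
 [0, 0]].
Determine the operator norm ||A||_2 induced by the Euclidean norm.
||A||_2 = sqrt(50) ≈ 7.0711 (= sqrt(largest eigenvalue of A^T A))

||A||_2 = sigma_max(A) = sqrt(lambda_max(A^T A)). Form the symmetric matrix M = A^T A =
[[25, -25],
 [-25, 25]].
Its characteristic polynomial (trace, determinant of M give the coefficients) is
  p(λ) = det(λ I - M) = λ^2 - 50λ.
For λ^2 - 50λ the discriminant is 2500. It is a perfect square (50^2), so the roots are rational: λ = (50 ± 50)/2 = 50, 0.
So the eigenvalues of A^T A are ≈ 0, 50 (all ≥ 0, as they must be for A^T A). The largest is λ_max = 50, hence ||A||_2 = sqrt(λ_max) = sqrt(50) ≈ 7.0711.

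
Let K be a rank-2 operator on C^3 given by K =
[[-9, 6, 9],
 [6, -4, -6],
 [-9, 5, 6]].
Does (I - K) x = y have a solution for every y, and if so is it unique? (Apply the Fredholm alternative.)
(I - K) is invertible (det(I - K) = 41 ≠ 0), so for every y in C^3 the equation (I - K) x = y has a unique solution.

K has rank 2 and factors as K = U V^T = u1 v1^T + u2 v2^T with u1 = (3, -2, 1), v1 = (-3, 2, 3), u2 = (0, 0, -3), v2 = (2, -1, -1) (multiplying out reproduces the displayed K). The nonzero eigenvalues of U V^T coincide with those of the 2 x 2 matrix G = V^T U = [[v1·u1, v1·u2], [v2·u1, v2·u2]] = [[-10, -9], [7, 3]], and by the Sylvester determinant identity det(I_3 - U V^T) = det(I_2 - V^T U) = det([[11, 9], [-7, -2]]) = (11)(-2) - (9)(-7) = 41. (Direct check: I - K =
[[10, -6, -9],
 [-6, 5, 6],
 [9, -5, -5]]
has determinant 41.) The finite-dimensional Fredholm alternative says: either (I - K) is invertible, or ker(I - K) ≠ {0} and then range(I - K) = ker((I - K)^*)^⊥, with dim ker(I - K) = dim ker((I - K)^*). Since det(I - K) ≠ 0, 1 is not an eigenvalue of K and ker(I - K) = {0}, so we are in the first case: for every y there is a unique x = (I - K)^(-1) y. (Explicitly, by the Woodbury identity, (I - U V^T)^(-1) = I + U (I_2 - G)^(-1) V^T.)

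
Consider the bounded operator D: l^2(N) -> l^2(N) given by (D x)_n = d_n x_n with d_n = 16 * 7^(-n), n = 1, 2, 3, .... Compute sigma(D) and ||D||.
sigma(D) = {16 * 7^(-n) : n ≥ 1} ∪ {0}; ||D|| = 16/7

A bounded diagonal operator on l^2 with diagonal entries d_n has spectrum equal to the closure of {d_n : n ≥ 1}: every d_n is an eigenvalue (with eigenvector e_n), so {d_n} ⊂ sigma(D); the spectrum is closed, so its closure is too; and for lambda not in the closure, (D - lambda I) has bounded inverse (the diagonal entries 1/(d_n - lambda) are bounded). For our sequence d_n = 16 * 7^(-n), n = 1, 2, 3, ...:
  - {d_n} = {16 * 7^(-n) : n ≥ 1}; the only limit point is 0
  - closure = {16 * 7^(-n) : n ≥ 1} ∪ {0}
For the norm: a diagonal operator has ||D|| = sup_n |d_n|. Here d_n = 16 * 7^(-n) is positive and decreasing, so sup_n |d_n| = d_1 = 16/7. So ||D|| = 16/7.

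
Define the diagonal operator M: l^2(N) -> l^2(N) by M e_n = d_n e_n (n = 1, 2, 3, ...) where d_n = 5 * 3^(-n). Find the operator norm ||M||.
||M|| = 5/3 (attained at n = 1)

For M diagonal, ||M|| = sup_n |d_n|. The sequence d_n = 5 * 3^(-n) is positive and strictly decreasing (ratio 3^(-1) < 1), so the supremum is d_1 = 5/3. Hence ||M|| = 5/3.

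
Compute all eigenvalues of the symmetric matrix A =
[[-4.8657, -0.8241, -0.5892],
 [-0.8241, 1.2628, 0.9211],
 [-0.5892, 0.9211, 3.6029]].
sigma(A) ≈ {-5, 1, 4}

A is real symmetric, so its spectrum consists of real eigenvalues. Expanding the characteristic polynomial of the displayed matrix gives
  det(λ I - A) = p(λ) = λ^3 + (0)λ^2 + (-21)λ + (20).
Solving p(λ) = 0 yields eigenvalues ≈ -5, 1, 4. (A is shown rounded to 4 decimals, so these recover the underlying integer eigenvalues to within that precision.)
Verification: the trace of A = 0 equals the sum of eigenvalues 0, and det(A) ≈ -20.0003 matches the eigenvalue product -20.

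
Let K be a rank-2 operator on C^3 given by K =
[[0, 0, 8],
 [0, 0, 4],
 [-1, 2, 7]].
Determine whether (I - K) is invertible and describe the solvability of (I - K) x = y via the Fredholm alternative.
(I - K) is invertible (det(I - K) = -6 ≠ 0), so for every y in C^3 the equation (I - K) x = y has a unique solution.

K has rank 2 and factors as K = U V^T = u1 v1^T + u2 v2^T with u1 = (-2, -1, -1), v1 = (-1, 2, -1), u2 = (-2, -1, -2), v2 = (1, -2, -3) (multiplying out reproduces the displayed K). The nonzero eigenvalues of U V^T coincide with those of the 2 x 2 matrix G = V^T U = [[v1·u1, v1·u2], [v2·u1, v2·u2]] = [[1, 2], [3, 6]], and by the Sylvester determinant identity det(I_3 - U V^T) = det(I_2 - V^T U) = det([[0, -2], [-3, -5]]) = (0)(-5) - (-2)(-3) = -6. (Direct check: I - K =
[[1, 0, -8],
 [0, 1, -4],
 [1, -2, -6]]
has determinant -6.) The finite-dimensional Fredholm alternative says: either (I - K) is invertible, or ker(I - K) ≠ {0} and then range(I - K) = ker((I - K)^*)^⊥, with dim ker(I - K) = dim ker((I - K)^*). Since det(I - K) ≠ 0, 1 is not an eigenvalue of K and ker(I - K) = {0}, so we are in the first case: for every y there is a unique x = (I - K)^(-1) y. (Explicitly, by the Woodbury identity, (I - U V^T)^(-1) = I + U (I_2 - G)^(-1) V^T.)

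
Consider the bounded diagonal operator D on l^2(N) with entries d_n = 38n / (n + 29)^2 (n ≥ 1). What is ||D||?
||D|| = 19/58 (attained at n = 29)

For D diagonal, ||D|| = sup_n |d_n|. Treat f(x) = 38x / (x + 29)^2 for real x > 0. By the quotient rule, f'(x) = 38(29 - x)/(x + 29)^3, which is positive for x < 29 and negative for x > 29. So f has a unique maximum at x = 29, and since 29 is a positive integer, the supremum over n ≥ 1 is attained at n = 29: d_29 = 38·29/(29 + 29)^2 = 38·29/3364 = 19/58. Hence ||D|| = 19/58.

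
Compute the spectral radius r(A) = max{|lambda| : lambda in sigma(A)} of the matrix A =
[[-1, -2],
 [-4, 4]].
r(A) = (3 + sqrt(57))/2 ≈ 5.2749

The eigenvalues of A are the roots of its characteristic polynomial. With M = A (coefficients from the trace and determinant):
  p(λ) = det(λ I - M) = λ^2 - 3λ - 12.
For λ^2 - 3λ - 12 the discriminant is 57. It is nonnegative but not a perfect square, so the roots are real and irrational: λ = (3 ± sqrt(57))/2 ≈ 5.2749, -2.2749.
Thus the eigenvalues (to 4 decimals) are 5.2749 (modulus 5.2749); -2.2749 (modulus 2.2749). The spectral radius is the largest modulus: r(A) = (3 + sqrt(57))/2 ≈ 5.2749. (Cross-check: r(A) ≤ ||A||_2 ≈ 5.7079; equality holds whenever A is normal, though it can also hold for some non-normal A.)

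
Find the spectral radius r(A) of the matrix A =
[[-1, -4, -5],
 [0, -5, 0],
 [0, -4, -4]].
r(A) = 5

The eigenvalues of A are the roots of its characteristic polynomial. With M = A (coefficients from the trace, the sum of principal 2x2 minors, and det A):
  p(λ) = det(λ I - M) = λ^3 + 10λ^2 + 29λ + 20.
By the rational root theorem any rational root is an integer divisor of 20. Testing λ = -5: p(-5) = -125 + 250 - 145 + 20 = 0, so λ = -5 is a root. Dividing out (λ + 5) leaves p(λ) = (λ + 5)(λ^2 + 5λ + 4). For λ^2 + 5λ + 4 the discriminant is 9. It is a perfect square (3^2), so the roots are rational: λ = (-5 ± 3)/2 = -1, -4.
Thus the eigenvalues (to 4 decimals) are -1 (modulus 1); -4 (modulus 4); -5 (modulus 5). The spectral radius is the largest modulus: r(A) = 5. (Cross-check: r(A) ≤ ||A||_2 ≈ 9.2917; equality holds whenever A is normal, though it can also hold for some non-normal A.)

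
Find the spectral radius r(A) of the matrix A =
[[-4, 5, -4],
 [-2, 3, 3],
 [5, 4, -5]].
r(A) ≈ 7.3279

The eigenvalues of A are the roots of its characteristic polynomial. With M = A (coefficients from the trace, the sum of principal 2x2 minors, and det A):
  p(λ) = det(λ I - M) = λ^3 + 6λ^2 + 11λ - 225.
No integer candidate from the rational root theorem (±divisors of 225) is a root, so the roots are irrational. The cubic discriminant is Δ = -1440743 < 0, so there is one real root and a complex-conjugate pair. p(4) = -21 and p(5) = 105 have opposite signs, so a root lies in (4, 5); Newton's method refines it to λ ≈ 4.1901. Dividing out (λ - (4.1901)) leaves approximately λ^2 + 10.1901λ + 53.6978. For λ^2 + 10.1901λ + 53.6978 the discriminant is -110.9526. It is negative, so the remaining roots are the complex-conjugate pair λ ≈ -5.0951 ± 5.2667i. Their product equals the constant term, so |λ|^2 ≈ 53.6978 and |λ| ≈ 7.3279.
Thus the eigenvalues (to 4 decimals) are 4.1901 (modulus 4.1901); -5.0951 ± 5.2667i (modulus 7.3279). The spectral radius is the largest modulus: r(A) ≈ 7.3279. (Cross-check: r(A) ≤ ||A||_2 ≈ 9.0665; equality holds whenever A is normal, though it can also hold for some non-normal A.)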